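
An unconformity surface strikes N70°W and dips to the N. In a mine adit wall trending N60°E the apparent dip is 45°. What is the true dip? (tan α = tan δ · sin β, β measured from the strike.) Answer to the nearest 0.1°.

The section is 50° from the strike.
tan(true dip) = tan 45° / sin 50° = 1.3054
δ = arctan(1.3054) = 52.55°

52.5°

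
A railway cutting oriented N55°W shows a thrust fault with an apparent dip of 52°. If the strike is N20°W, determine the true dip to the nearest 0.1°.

65.9°

The section is 35° from the strike.
tan δ = tan α / sin β = tan 52° / sin 35° = 1.2799 / 0.5736 = 2.2315
true dip = arctan 2.2315 = 65.86°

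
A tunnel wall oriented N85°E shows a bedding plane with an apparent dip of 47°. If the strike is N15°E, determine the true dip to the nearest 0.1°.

48.8°

The section is 70° from the strike.
tan(true dip) = tan 47° / sin 70° = 1.1412
true dip = arctan 1.1412 = 48.77°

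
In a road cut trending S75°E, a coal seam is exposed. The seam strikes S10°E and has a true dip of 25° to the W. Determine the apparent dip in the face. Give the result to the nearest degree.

The section lies 65° from the strike.
tan α = tan 25° × sin 65° = 0.4663 × 0.9063 = 0.4226
α = arctan(0.4226) = 22.91°

23°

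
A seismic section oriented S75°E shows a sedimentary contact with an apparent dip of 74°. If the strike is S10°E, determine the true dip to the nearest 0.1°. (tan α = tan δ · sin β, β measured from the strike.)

75.4°

The section is 65° from the strike.
tan(true dip) = tan 74° / sin 65° = 3.8479
δ = arctan(3.8479) = 75.43°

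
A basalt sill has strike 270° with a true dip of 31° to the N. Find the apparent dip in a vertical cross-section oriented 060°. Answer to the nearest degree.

The section lies 30° from the strike.
tan(apparent dip) = tan 31° · sin 30° = 0.3004
apparent dip = arctan 0.3004 = 16.72°

17°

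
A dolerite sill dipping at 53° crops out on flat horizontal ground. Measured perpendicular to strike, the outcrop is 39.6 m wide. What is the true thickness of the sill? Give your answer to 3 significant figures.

True thickness t = w · sin(dip) = 39.6 × sin 53°
t = 39.6 × 0.7986 = 31.626 m

31.6 m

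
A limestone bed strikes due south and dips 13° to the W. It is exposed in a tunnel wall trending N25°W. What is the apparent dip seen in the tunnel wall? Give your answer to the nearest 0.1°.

The strike is due south and the section trends N25°W; the acute angle between them is β = 25°.
tan α = tan 13° × sin 25° = 0.2309 × 0.4226 = 0.0976
apparent dip = arctan 0.0976 = 5.57°

5.6°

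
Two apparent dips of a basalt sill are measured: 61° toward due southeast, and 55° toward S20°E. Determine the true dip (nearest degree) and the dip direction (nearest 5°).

The two traces are lines in the plane: v₁ = (sin 135°·cos 61°, cos 135°·cos 61°, −sin 61°), v₂ = (sin 160°·cos 55°, cos 160°·cos 55°, −sin 55°).
n = v₁ × v₂ = (0.191, -0.109, 0.118) (taken with n_z > 0).
Dip δ = arctan(|n_h|/n_z) = arctan(0.220/0.118) = 61.9°.
Dip direction = azimuth of (n_x, n_y) = atan2(0.191, -0.109) = 120°.

true dip 62°, dip direction 120°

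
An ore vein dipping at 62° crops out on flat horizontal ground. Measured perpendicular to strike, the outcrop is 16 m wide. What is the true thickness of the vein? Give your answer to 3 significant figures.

14.1 m

True thickness t = w · sin(dip) = 16 × sin 62°
t = 16 × 0.8829 = 14.127 m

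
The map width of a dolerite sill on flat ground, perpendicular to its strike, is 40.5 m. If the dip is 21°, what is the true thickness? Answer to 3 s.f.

14.5 m

True thickness t = w · sin(dip) = 40.5 × sin 21°
t = 40.5 × 0.3584 = 14.514 m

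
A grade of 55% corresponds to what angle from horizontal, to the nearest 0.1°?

tan θ = 55/100 = 0.5500
θ = arctan(0.5500) = 28.81°

28.8°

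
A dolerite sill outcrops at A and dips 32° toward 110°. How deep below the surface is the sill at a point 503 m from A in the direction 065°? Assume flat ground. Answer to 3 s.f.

The hole lies 45° from the dip direction, so the down-dip offset is 503 × cos 45° = 355.67 m.
Depth = down-dip offset × tan(dip) = 355.67 × tan 32° = 355.67 × 0.6249
Depth = 222.25 m

222 m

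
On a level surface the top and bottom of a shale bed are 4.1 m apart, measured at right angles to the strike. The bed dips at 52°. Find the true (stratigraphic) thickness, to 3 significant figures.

True thickness t = w · sin(dip) = 4.1 × sin 52°
t = 4.1 × 0.7880 = 3.231 m

3.23 m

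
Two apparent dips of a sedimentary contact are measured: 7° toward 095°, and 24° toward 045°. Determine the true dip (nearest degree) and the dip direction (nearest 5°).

Each apparent-dip line lies in the plane. As unit vectors (x east, y north, z up), v₁ plunges 7°→095° and v₂ plunges 24°→045°.
n = v₁ × v₂ = (0.114, 0.323, 0.695) (taken with n_z > 0).
True dip = arccos(n_z / |n|) = arccos(0.8967) = 26.3°.
The horizontal component of n points toward azimuth atan2(n_x, n_y) = 19°, the dip direction.

true dip 26°, dip direction 020°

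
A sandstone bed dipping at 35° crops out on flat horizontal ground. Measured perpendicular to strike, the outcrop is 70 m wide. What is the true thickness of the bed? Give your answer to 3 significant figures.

True thickness t = w · sin(dip) = 70 × sin 35°
t = 70 × 0.5736 = 40.150 m

40.2 m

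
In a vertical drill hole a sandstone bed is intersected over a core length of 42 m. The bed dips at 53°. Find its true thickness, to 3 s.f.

25.3 m

True thickness t = h · cos(dip) = 42 × cos 53°
t = 42 × 0.6018 = 25.276 m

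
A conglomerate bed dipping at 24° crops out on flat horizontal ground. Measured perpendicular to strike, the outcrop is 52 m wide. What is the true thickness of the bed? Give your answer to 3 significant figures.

21.2 m

True thickness t = w · sin(dip) = 52 × sin 24°
t = 52 × 0.4067 = 21.150 m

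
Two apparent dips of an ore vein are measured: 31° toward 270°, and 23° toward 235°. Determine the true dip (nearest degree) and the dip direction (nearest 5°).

The two traces are lines in the plane: v₁ = (sin 270°·cos 31°, cos 270°·cos 31°, −sin 31°), v₂ = (sin 235°·cos 23°, cos 235°·cos 23°, −sin 23°).
The plane normal is n = v₁ × v₂ ∝ (-0.272, 0.053, 0.453).
tan δ = √(n_x²+n_y²)/n_z = 0.277/0.453, so δ = 31.5°.
The horizontal component of n points toward azimuth atan2(n_x, n_y) = 281°, the dip direction.

true dip 31°, dip direction 280°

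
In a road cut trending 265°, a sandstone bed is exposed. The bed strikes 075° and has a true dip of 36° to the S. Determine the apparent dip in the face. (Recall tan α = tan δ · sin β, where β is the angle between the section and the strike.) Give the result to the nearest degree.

Angle between strike (075°) and section (265°): β = 10°.
tan α = tan 36° × sin 10° = 0.7265 × 0.1736 = 0.1262
α = arctan(0.1262) = 7.19°

7°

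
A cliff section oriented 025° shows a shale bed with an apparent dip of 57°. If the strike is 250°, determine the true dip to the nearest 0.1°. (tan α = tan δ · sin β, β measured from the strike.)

β = acute angle between strike 250° and section 025° = 45°.
tan δ = tan α / sin β = tan 57° / sin 45° = 1.5399 / 0.7071 = 2.1777
δ = arctan(2.1777) = 65.34°

65.3°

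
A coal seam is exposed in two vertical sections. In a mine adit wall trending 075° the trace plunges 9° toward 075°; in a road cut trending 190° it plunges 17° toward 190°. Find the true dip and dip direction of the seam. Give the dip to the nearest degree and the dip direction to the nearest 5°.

true dip 24°, dip direction 145°

The two traces are lines in the plane: v₁ = (sin 75°·cos 9°, cos 75°·cos 9°, −sin 9°), v₂ = (sin 190°·cos 17°, cos 190°·cos 17°, −sin 17°).
n = v₁ × v₂ = (0.222, -0.305, 0.856) (taken with n_z > 0).
Dip δ = arctan(|n_h|/n_z) = arctan(0.377/0.856) = 23.8°.
The horizontal component of n points toward azimuth atan2(n_x, n_y) = 144°, the dip direction.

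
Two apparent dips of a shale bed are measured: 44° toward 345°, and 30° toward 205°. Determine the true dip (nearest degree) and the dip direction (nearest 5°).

Each apparent-dip line lies in the plane. As unit vectors (x east, y north, z up), v₁ plunges 44°→345° and v₂ plunges 30°→205°.
Cross product v₁ × v₂ gives the pole to the plane: n ∝ (-0.893, 0.161, 0.400).
tan δ = √(n_x²+n_y²)/n_z = 0.907/0.400, so δ = 66.2°.
Dip direction = azimuth of (n_x, n_y) = atan2(-0.893, 0.161) = 280°.

true dip 66°, dip direction 280°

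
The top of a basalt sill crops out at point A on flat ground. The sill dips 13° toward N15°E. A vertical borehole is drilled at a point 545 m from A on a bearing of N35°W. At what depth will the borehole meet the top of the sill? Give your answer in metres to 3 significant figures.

The hole lies 50° from the dip direction, so the down-dip offset is 545 × cos 50° = 350.32 m.
Depth = down-dip offset × tan(dip) = 350.32 × tan 13° = 350.32 × 0.2309
Depth = 80.88 m

80.9 m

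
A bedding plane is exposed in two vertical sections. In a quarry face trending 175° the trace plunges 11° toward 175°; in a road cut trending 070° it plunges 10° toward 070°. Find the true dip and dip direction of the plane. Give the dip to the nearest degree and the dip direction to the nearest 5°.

true dip 17°, dip direction 125°

The two traces are lines in the plane: v₁ = (sin 175°·cos 11°, cos 175°·cos 11°, −sin 11°), v₂ = (sin 70°·cos 10°, cos 70°·cos 10°, −sin 10°).
n = v₁ × v₂ = (0.234, -0.162, 0.934) (taken with n_z > 0).
tan δ = √(n_x²+n_y²)/n_z = 0.285/0.934, so δ = 16.9°.
Dip direction = atan2(0.234, -0.162) = 125° (azimuth of n's horizontal projection).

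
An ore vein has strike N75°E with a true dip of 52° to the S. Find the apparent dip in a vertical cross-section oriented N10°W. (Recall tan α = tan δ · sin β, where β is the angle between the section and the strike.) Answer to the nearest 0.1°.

51.9°

Angle between strike (N75°E) and section (N10°W): β = 85°.
tan α = tan 52° × sin 85° = 1.2799 × 0.9962 = 1.2751
α = arctan(1.2751) = 51.89°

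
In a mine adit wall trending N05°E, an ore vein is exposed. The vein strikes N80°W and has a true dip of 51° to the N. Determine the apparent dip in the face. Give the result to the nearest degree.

51°

Angle between strike (N80°W) and section (N05°E): β = 85°.
tan α = tan 51° × sin 85° = 1.2349 × 0.9962 = 1.2302
α = arctan(1.2302) = 50.89°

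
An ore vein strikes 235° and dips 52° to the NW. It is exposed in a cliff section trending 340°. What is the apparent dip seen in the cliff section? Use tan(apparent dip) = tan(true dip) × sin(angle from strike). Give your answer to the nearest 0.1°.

51.0°

Angle between strike (235°) and section (340°): β = 75°.
tan α = tan 52° × sin 75° = 1.2799 × 0.9659 = 1.2363
apparent dip = arctan 1.2363 = 51.03°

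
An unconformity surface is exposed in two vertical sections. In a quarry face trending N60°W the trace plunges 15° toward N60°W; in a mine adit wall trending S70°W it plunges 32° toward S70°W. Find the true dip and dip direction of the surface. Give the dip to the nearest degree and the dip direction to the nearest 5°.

true dip 33°, dip direction 235°

Each apparent-dip line lies in the plane. As unit vectors (x east, y north, z up), v₁ plunges 15°→N60°W and v₂ plunges 32°→S70°W.
Cross product v₁ × v₂ gives the pole to the plane: n ∝ (-0.331, -0.237, 0.628).
Dip δ = arctan(|n_h|/n_z) = arctan(0.407/0.628) = 33.0°.
Dip direction = atan2(-0.331, -0.237) = 234° (azimuth of n's horizontal projection).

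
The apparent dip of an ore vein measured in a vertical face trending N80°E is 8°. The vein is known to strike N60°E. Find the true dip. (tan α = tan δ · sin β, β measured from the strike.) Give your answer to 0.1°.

β = acute angle between strike N60°E and section N80°E = 20°.
tan(true dip) = tan 8° / sin 20° = 0.4109
δ = arctan(0.4109) = 22.34°

22.3°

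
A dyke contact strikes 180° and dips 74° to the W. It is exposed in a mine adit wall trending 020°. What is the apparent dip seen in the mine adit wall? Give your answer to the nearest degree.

50°

The section lies 20° from the strike.
tan α = tan 74° × sin 20° = 3.4874 × 0.3420 = 1.1928
α = arctan(1.1928) = 50.02°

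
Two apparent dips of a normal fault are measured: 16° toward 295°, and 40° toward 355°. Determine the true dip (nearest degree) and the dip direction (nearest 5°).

true dip 40°, dip direction 005°

The two traces are lines in the plane: v₁ = (sin 295°·cos 16°, cos 295°·cos 16°, −sin 16°), v₂ = (sin 355°·cos 40°, cos 355°·cos 40°, −sin 40°).
n = v₁ × v₂ = (0.051, 0.542, 0.638) (taken with n_z > 0).
True dip = arccos(n_z / |n|) = arccos(0.7608) = 40.5°.
The horizontal component of n points toward azimuth atan2(n_x, n_y) = 5°, the dip direction.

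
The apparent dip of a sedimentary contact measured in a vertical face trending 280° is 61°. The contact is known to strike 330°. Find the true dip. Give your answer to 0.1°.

67.0°

β = acute angle between strike 330° and section 280° = 50°.
tan(true dip) = tan 61° / sin 50° = 2.3550
true dip = arctan 2.3550 = 66.99°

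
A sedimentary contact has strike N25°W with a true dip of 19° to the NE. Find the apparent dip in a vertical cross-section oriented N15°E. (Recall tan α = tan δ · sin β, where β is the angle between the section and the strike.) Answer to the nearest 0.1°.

12.5°

The strike is N25°W and the section trends N15°E; the acute angle between them is β = 40°.
tan(apparent dip) = tan 19° · sin 40° = 0.2213
α = arctan(0.2213) = 12.48°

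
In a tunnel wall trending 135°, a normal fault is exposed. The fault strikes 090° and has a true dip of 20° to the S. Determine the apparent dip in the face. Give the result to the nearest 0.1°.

The section lies 45° from the strike.
tan(apparent dip) = tan 20° · sin 45° = 0.2574
apparent dip = arctan 0.2574 = 14.43°

14.4°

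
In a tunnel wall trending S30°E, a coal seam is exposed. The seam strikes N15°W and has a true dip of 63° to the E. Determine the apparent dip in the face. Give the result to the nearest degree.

Angle between strike (N15°W) and section (S30°E): β = 15°.
tan(apparent dip) = tan 63° · sin 15° = 0.5080
α = arctan(0.5080) = 26.93°

27°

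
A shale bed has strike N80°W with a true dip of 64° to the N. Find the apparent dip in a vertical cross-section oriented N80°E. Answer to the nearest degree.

35°

The section lies 20° from the strike.
tan(apparent dip) = tan 64° · sin 20° = 0.7012
apparent dip = arctan 0.7012 = 35.04°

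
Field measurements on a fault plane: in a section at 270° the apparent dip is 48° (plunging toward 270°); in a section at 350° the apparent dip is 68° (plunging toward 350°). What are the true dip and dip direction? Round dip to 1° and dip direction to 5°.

Each apparent-dip line lies in the plane. As unit vectors (x east, y north, z up), v₁ plunges 48°→270° and v₂ plunges 68°→350°.
The plane normal is n = v₁ × v₂ ∝ (-0.274, 0.572, 0.247).
Dip δ = arctan(|n_h|/n_z) = arctan(0.634/0.247) = 68.7°.
The horizontal component of n points toward azimuth atan2(n_x, n_y) = 334°, the dip direction.

true dip 69°, dip direction 335°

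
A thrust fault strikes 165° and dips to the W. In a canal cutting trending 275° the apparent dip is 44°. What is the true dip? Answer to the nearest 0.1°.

45.8°

The section is 70° from the strike.
tan δ = tan α / sin β = tan 44° / sin 70° = 0.9657 / 0.9397 = 1.0277
true dip = arctan 1.0277 = 45.78°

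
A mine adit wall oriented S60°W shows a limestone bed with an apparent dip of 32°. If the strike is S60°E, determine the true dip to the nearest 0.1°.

35.8°

The section is 60° from the strike.
tan(true dip) = tan 32° / sin 60° = 0.7215
δ = arctan(0.7215) = 35.81°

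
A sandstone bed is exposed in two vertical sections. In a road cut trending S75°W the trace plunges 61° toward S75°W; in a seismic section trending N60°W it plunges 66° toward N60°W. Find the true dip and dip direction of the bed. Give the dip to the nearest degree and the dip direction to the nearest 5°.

Each apparent-dip line lies in the plane. As unit vectors (x east, y north, z up), v₁ plunges 61°→S75°W and v₂ plunges 66°→N60°W.
The plane normal is n = v₁ × v₂ ∝ (-0.292, 0.120, 0.139).
Dip δ = arctan(|n_h|/n_z) = arctan(0.316/0.139) = 66.2°.
Dip direction = atan2(-0.292, 0.120) = 292° (azimuth of n's horizontal projection).

true dip 66°, dip direction 290°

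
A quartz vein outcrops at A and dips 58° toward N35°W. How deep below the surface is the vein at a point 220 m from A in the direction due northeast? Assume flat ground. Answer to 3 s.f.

61.1 m

The hole lies 80° from the dip direction, so the down-dip offset is 220 × cos 80° = 38.20 m.
Depth = down-dip offset × tan(dip) = 38.20 × tan 58° = 38.20 × 1.6003
Depth = 61.14 m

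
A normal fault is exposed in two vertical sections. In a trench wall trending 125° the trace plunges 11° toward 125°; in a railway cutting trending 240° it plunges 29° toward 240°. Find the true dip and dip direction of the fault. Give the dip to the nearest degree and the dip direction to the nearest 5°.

true dip 36°, dip direction 200°

Represent each trace as a vector plunging at its apparent dip toward its trend (east-north-up frame): v₁ = (0.804, -0.563, -0.191), v₂ = (-0.757, -0.437, -0.485).
The plane normal is n = v₁ × v₂ ∝ (-0.190, -0.534, 0.778).
True dip = arccos(n_z / |n|) = arccos(0.8082) = 36.1°.
The horizontal component of n points toward azimuth atan2(n_x, n_y) = 200°, the dip direction.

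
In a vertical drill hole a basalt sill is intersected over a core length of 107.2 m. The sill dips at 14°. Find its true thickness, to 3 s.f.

True thickness t = h · cos(dip) = 107.2 × cos 14°
t = 107.2 × 0.9703 = 104.016 m

104 m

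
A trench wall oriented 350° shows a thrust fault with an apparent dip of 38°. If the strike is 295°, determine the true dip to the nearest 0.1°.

β = acute angle between strike 295° and section 350° = 55°.
tan δ = tan α / sin β = tan 38° / sin 55° = 0.7813 / 0.8192 = 0.9538
δ = arctan(0.9538) = 43.64°

43.6°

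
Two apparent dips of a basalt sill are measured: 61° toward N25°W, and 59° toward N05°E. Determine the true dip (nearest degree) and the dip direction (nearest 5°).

Represent each trace as a vector plunging at its apparent dip toward its trend (east-north-up frame): v₁ = (-0.205, 0.439, -0.875), v₂ = (0.045, 0.513, -0.857).
n = v₁ × v₂ = (-0.072, 0.215, 0.125) (taken with n_z > 0).
True dip = arccos(n_z / |n|) = arccos(0.4825) = 61.2°.
Dip direction = atan2(-0.072, 0.215) = 341° (azimuth of n's horizontal projection).

true dip 61°, dip direction 340°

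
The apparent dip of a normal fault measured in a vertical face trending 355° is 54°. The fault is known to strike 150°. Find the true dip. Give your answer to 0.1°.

72.9°

The section is 25° from the strike.
tan(true dip) = tan 54° / sin 25° = 3.2568
δ = arctan(3.2568) = 72.93°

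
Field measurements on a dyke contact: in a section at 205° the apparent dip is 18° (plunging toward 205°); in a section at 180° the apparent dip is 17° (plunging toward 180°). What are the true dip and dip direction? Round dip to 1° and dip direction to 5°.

true dip 18°, dip direction 200°

The two traces are lines in the plane: v₁ = (sin 205°·cos 18°, cos 205°·cos 18°, −sin 18°), v₂ = (sin 180°·cos 17°, cos 180°·cos 17°, −sin 17°).
n = v₁ × v₂ = (-0.044, -0.118, 0.384) (taken with n_z > 0).
True dip = arccos(n_z / |n|) = arccos(0.9508) = 18.1°.
The horizontal component of n points toward azimuth atan2(n_x, n_y) = 200°, the dip direction.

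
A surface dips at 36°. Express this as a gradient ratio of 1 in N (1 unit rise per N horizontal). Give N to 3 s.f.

1 in 1.38

1 : N means tan θ = 1/N, so N = 1/tan 36° = 1/0.7265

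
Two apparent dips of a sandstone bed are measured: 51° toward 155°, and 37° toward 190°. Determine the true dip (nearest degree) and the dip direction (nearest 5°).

true dip 53°, dip direction 135°

The two traces are lines in the plane: v₁ = (sin 155°·cos 51°, cos 155°·cos 51°, −sin 51°), v₂ = (sin 190°·cos 37°, cos 190°·cos 37°, −sin 37°).
n = v₁ × v₂ = (0.268, -0.268, 0.288) (taken with n_z > 0).
Dip δ = arctan(|n_h|/n_z) = arctan(0.379/0.288) = 52.7°.
Dip direction = atan2(0.268, -0.268) = 135° (azimuth of n's horizontal projection).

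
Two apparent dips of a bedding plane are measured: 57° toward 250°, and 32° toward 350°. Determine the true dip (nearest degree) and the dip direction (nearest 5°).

true dip 61°, dip direction 280°

Each apparent-dip line lies in the plane. As unit vectors (x east, y north, z up), v₁ plunges 57°→250° and v₂ plunges 32°→350°.
n = v₁ × v₂ = (-0.799, 0.148, 0.455) (taken with n_z > 0).
True dip = arccos(n_z / |n|) = arccos(0.4884) = 60.8°.
Dip direction = azimuth of (n_x, n_y) = atan2(-0.799, 0.148) = 280°.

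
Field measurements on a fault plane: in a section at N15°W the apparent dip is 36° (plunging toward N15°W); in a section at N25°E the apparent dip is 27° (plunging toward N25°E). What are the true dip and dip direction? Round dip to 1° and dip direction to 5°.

true dip 36°, dip direction 340°

Each apparent-dip line lies in the plane. As unit vectors (x east, y north, z up), v₁ plunges 36°→N15°W and v₂ plunges 27°→N25°E.
n = v₁ × v₂ = (-0.120, 0.316, 0.463) (taken with n_z > 0).
True dip = arccos(n_z / |n|) = arccos(0.8076) = 36.1°.
Dip direction = atan2(-0.120, 0.316) = 339° (azimuth of n's horizontal projection).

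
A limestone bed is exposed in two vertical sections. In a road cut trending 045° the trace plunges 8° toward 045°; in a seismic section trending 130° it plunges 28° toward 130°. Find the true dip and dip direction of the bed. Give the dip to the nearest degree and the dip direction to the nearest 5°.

The two traces are lines in the plane: v₁ = (sin 45°·cos 8°, cos 45°·cos 8°, −sin 8°), v₂ = (sin 130°·cos 28°, cos 130°·cos 28°, −sin 28°).
Cross product v₁ × v₂ gives the pole to the plane: n ∝ (0.408, -0.235, 0.871).
Dip δ = arctan(|n_h|/n_z) = arctan(0.470/0.871) = 28.4°.
The horizontal component of n points toward azimuth atan2(n_x, n_y) = 120°, the dip direction.

true dip 28°, dip direction 120°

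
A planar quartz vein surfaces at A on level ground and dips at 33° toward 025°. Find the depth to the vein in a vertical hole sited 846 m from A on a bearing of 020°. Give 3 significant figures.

547 m

The hole lies 5° from the dip direction, so the down-dip offset is 846 × cos 5° = 842.78 m.
Depth = down-dip offset × tan(dip) = 842.78 × tan 33° = 842.78 × 0.6494
Depth = 547.31 m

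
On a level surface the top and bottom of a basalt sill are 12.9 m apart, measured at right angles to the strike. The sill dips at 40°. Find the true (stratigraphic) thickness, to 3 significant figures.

True thickness t = w · sin(dip) = 12.9 × sin 40°
t = 12.9 × 0.6428 = 8.292 m

8.29 m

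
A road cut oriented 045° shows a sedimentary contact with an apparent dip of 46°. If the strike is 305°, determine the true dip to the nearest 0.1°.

β = acute angle between strike 305° and section 045° = 80°.
tan(true dip) = tan 46° / sin 80° = 1.0515
δ = arctan(1.0515) = 46.44°

46.4°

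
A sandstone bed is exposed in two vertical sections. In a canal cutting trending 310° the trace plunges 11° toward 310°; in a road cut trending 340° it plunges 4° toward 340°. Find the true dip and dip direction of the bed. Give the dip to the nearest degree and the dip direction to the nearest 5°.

Represent each trace as a vector plunging at its apparent dip toward its trend (east-north-up frame): v₁ = (-0.752, 0.631, -0.191), v₂ = (-0.341, 0.937, -0.070).
n = v₁ × v₂ = (-0.135, -0.013, 0.490) (taken with n_z > 0).
tan δ = √(n_x²+n_y²)/n_z = 0.135/0.490, so δ = 15.5°.
Dip direction = atan2(-0.135, -0.013) = 265° (azimuth of n's horizontal projection).

true dip 15°, dip direction 265°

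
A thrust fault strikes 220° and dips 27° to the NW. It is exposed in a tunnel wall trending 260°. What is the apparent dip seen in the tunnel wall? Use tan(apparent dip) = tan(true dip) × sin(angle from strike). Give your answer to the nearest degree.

18°

The strike is 220° and the section trends 260°; the acute angle between them is β = 40°.
tan(apparent dip) = tan 27° · sin 40° = 0.3275
apparent dip = arctan 0.3275 = 18.13°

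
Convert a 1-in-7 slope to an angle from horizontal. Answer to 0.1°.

tan θ = 1/7 = 0.1429
θ = arctan(0.1429) = 8.13°

8.1°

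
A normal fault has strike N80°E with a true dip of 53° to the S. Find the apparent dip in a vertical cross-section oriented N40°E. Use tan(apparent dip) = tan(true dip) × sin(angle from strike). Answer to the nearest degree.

40°

The section lies 40° from the strike.
tan(apparent dip) = tan 53° · sin 40° = 0.8530
apparent dip = arctan 0.8530 = 40.46°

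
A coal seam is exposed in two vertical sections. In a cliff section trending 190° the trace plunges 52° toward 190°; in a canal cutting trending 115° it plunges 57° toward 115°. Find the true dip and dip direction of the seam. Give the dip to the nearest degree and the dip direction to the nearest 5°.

The two traces are lines in the plane: v₁ = (sin 190°·cos 52°, cos 190°·cos 52°, −sin 52°), v₂ = (sin 115°·cos 57°, cos 115°·cos 57°, −sin 57°).
n = v₁ × v₂ = (0.327, -0.479, 0.324) (taken with n_z > 0).
Dip δ = arctan(|n_h|/n_z) = arctan(0.580/0.324) = 60.8°.
The horizontal component of n points toward azimuth atan2(n_x, n_y) = 146°, the dip direction.

true dip 61°, dip direction 145°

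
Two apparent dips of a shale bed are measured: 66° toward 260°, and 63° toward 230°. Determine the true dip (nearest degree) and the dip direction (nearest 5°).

true dip 66°, dip direction 260°

The two traces are lines in the plane: v₁ = (sin 260°·cos 66°, cos 260°·cos 66°, −sin 66°), v₂ = (sin 230°·cos 63°, cos 230°·cos 63°, −sin 63°).
The plane normal is n = v₁ × v₂ ∝ (-0.204, -0.039, 0.092).
tan δ = √(n_x²+n_y²)/n_z = 0.207/0.092, so δ = 66.0°.
Dip direction = atan2(-0.204, -0.039) = 259° (azimuth of n's horizontal projection).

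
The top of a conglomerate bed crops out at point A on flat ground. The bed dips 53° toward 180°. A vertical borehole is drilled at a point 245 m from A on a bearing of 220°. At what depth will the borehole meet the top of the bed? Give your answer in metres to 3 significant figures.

249 m

The hole lies 40° from the dip direction, so the down-dip offset is 245 × cos 40° = 187.68 m.
Depth = down-dip offset × tan(dip) = 187.68 × tan 53° = 187.68 × 1.3270
Depth = 249.06 m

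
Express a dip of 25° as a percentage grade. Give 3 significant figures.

46.6%

grade % = 100 × tan 25° = 100 × 0.4663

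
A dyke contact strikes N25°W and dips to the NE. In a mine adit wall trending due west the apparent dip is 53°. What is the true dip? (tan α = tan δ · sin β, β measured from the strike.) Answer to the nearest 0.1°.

55.7°

β = acute angle between strike N25°W and section due west = 65°.
tan(true dip) = tan 53° / sin 65° = 1.4642
true dip = arctan 1.4642 = 55.67°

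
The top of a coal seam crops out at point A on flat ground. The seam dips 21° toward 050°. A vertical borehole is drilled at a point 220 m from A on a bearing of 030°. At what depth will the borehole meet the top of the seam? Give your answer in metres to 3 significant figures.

The hole lies 20° from the dip direction, so the down-dip offset is 220 × cos 20° = 206.73 m.
Depth = down-dip offset × tan(dip) = 206.73 × tan 21° = 206.73 × 0.3839
Depth = 79.36 m

79.4 m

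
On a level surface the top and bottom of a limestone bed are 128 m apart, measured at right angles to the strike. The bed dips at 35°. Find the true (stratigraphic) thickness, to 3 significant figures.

73.4 m

True thickness t = w · sin(dip) = 128 × sin 35°
t = 128 × 0.5736 = 73.418 m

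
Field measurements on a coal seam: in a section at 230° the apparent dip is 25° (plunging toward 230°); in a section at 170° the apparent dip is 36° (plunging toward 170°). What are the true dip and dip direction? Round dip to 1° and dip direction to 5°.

true dip 36°, dip direction 180°

The two traces are lines in the plane: v₁ = (sin 230°·cos 25°, cos 230°·cos 25°, −sin 25°), v₂ = (sin 170°·cos 36°, cos 170°·cos 36°, −sin 36°).
n = v₁ × v₂ = (0.006, -0.467, 0.635) (taken with n_z > 0).
tan δ = √(n_x²+n_y²)/n_z = 0.467/0.635, so δ = 36.4°.
The horizontal component of n points toward azimuth atan2(n_x, n_y) = 179°, the dip direction.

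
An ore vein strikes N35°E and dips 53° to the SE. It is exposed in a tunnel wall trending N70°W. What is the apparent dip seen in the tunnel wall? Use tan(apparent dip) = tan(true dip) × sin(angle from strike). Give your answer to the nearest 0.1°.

The section lies 75° from the strike.
tan(apparent dip) = tan 53° · sin 75° = 1.2818
α = arctan(1.2818) = 52.04°

52.0°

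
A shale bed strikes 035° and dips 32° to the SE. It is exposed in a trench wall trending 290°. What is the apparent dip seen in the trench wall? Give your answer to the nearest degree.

31°

The strike is 035° and the section trends 290°; the acute angle between them is β = 75°.
tan α = tan 32° × sin 75° = 0.6249 × 0.9659 = 0.6036
α = arctan(0.6036) = 31.11°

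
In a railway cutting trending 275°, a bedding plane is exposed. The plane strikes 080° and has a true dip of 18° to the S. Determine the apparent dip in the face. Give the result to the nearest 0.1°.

The section lies 15° from the strike.
tan α = tan 18° × sin 15° = 0.3249 × 0.2588 = 0.0841
α = arctan(0.0841) = 4.81°

4.8°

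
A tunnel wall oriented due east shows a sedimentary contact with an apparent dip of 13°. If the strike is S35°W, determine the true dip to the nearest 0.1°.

The section is 55° from the strike.
tan δ = tan α / sin β = tan 13° / sin 55° = 0.2309 / 0.8192 = 0.2818
true dip = arctan 0.2818 = 15.74°

15.7°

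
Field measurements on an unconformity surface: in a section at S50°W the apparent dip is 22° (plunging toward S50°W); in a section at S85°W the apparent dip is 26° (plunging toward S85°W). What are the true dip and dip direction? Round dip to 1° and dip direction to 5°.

true dip 26°, dip direction 265°

Represent each trace as a vector plunging at its apparent dip toward its trend (east-north-up frame): v₁ = (-0.710, -0.596, -0.375), v₂ = (-0.895, -0.078, -0.438).
Cross product v₁ × v₂ gives the pole to the plane: n ∝ (-0.232, -0.024, 0.478).
True dip = arccos(n_z / |n|) = arccos(0.8988) = 26.0°.
Dip direction = atan2(-0.232, -0.024) = 264° (azimuth of n's horizontal projection).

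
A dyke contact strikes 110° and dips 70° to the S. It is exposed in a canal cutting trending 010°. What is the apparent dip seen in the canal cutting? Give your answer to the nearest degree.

70°

The section lies 80° from the strike.
tan(apparent dip) = tan 70° · sin 80° = 2.7057
apparent dip = arctan 2.7057 = 69.72°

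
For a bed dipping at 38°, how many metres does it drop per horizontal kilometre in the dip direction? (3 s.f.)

drop per km = 1000 × tan 38° = 1000 × 0.7813

781 m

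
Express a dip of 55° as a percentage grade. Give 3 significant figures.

143%

grade % = 100 × tan 55° = 100 × 1.4281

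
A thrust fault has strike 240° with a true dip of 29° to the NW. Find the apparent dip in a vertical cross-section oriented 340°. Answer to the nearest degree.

29°

The strike is 240° and the section trends 340°; the acute angle between them is β = 80°.
tan α = tan 29° × sin 80° = 0.5543 × 0.9848 = 0.5459
α = arctan(0.5459) = 28.63°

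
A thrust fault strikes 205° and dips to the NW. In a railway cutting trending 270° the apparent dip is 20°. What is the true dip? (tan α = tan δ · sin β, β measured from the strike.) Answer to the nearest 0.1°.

β = acute angle between strike 205° and section 270° = 65°.
tan δ = tan α / sin β = tan 20° / sin 65° = 0.3640 / 0.9063 = 0.4016
δ = arctan(0.4016) = 21.88°

21.9°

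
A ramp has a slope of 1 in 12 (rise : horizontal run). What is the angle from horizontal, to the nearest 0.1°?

4.8°

tan θ = 1/12 = 0.0833
θ = arctan(0.0833) = 4.76°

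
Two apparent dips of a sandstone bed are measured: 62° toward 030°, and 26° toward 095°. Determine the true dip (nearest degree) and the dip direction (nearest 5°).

true dip 62°, dip direction 020°

The two traces are lines in the plane: v₁ = (sin 30°·cos 62°, cos 30°·cos 62°, −sin 62°), v₂ = (sin 95°·cos 26°, cos 95°·cos 26°, −sin 26°).
The plane normal is n = v₁ × v₂ ∝ (0.247, 0.688, 0.382).
Dip δ = arctan(|n_h|/n_z) = arctan(0.731/0.382) = 62.4°.
The horizontal component of n points toward azimuth atan2(n_x, n_y) = 20°, the dip direction.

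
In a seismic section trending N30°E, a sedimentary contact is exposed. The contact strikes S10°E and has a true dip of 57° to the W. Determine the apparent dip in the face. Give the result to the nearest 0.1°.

44.7°

Angle between strike (S10°E) and section (N30°E): β = 40°.
tan(apparent dip) = tan 57° · sin 40° = 0.9898
apparent dip = arctan 0.9898 = 44.71°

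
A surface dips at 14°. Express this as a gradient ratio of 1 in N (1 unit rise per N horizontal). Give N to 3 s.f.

1 in 4.01

1 : N means tan θ = 1/N, so N = 1/tan 14° = 1/0.2493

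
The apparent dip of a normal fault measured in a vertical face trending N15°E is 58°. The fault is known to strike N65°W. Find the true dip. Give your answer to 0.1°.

β = acute angle between strike N65°W and section N15°E = 80°.
tan δ = tan α / sin β = tan 58° / sin 80° = 1.6003 / 0.9848 = 1.6250
δ = arctan(1.6250) = 58.39°

58.4°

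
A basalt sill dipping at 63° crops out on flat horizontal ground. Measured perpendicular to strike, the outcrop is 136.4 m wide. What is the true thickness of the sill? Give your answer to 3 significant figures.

True thickness t = w · sin(dip) = 136.4 × sin 63°
t = 136.4 × 0.8910 = 121.533 m

122 m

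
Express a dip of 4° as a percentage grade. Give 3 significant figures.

grade % = 100 × tan 4° = 100 × 0.0699

6.99%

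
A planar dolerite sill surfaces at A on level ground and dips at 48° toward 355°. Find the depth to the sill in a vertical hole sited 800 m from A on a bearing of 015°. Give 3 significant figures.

The hole lies 20° from the dip direction, so the down-dip offset is 800 × cos 20° = 751.75 m.
Depth = down-dip offset × tan(dip) = 751.75 × tan 48° = 751.75 × 1.1106
Depth = 834.91 m

835 m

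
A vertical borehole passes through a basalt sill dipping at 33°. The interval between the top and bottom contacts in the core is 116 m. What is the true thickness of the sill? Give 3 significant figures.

97.3 m

True thickness t = h · cos(dip) = 116 × cos 33°
t = 116 × 0.8387 = 97.286 m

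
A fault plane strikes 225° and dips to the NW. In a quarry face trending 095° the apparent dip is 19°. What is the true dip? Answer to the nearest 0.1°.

β = acute angle between strike 225° and section 095° = 50°.
tan(true dip) = tan 19° / sin 50° = 0.4495
true dip = arctan 0.4495 = 24.20°

24.2°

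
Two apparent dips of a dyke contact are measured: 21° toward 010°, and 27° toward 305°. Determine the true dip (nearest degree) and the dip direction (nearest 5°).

true dip 28°, dip direction 325°

Each apparent-dip line lies in the plane. As unit vectors (x east, y north, z up), v₁ plunges 21°→010° and v₂ plunges 27°→305°.
Cross product v₁ × v₂ gives the pole to the plane: n ∝ (-0.234, 0.335, 0.754).
tan δ = √(n_x²+n_y²)/n_z = 0.409/0.754, so δ = 28.5°.
Dip direction = azimuth of (n_x, n_y) = atan2(-0.234, 0.335) = 325°.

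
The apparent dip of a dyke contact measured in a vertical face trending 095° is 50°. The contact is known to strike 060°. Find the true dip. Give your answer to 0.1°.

64.3°

The section is 35° from the strike.
tan δ = tan α / sin β = tan 50° / sin 35° = 1.1918 / 0.5736 = 2.0778
true dip = arctan 2.0778 = 64.30°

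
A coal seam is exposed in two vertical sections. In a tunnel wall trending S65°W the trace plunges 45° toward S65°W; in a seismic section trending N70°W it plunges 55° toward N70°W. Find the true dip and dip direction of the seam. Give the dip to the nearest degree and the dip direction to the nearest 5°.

Each apparent-dip line lies in the plane. As unit vectors (x east, y north, z up), v₁ plunges 45°→S65°W and v₂ plunges 55°→N70°W.
Cross product v₁ × v₂ gives the pole to the plane: n ∝ (-0.384, 0.144, 0.287).
Dip δ = arctan(|n_h|/n_z) = arctan(0.410/0.287) = 55.0°.
Dip direction = atan2(-0.384, 0.144) = 291° (azimuth of n's horizontal projection).

true dip 55°, dip direction 290°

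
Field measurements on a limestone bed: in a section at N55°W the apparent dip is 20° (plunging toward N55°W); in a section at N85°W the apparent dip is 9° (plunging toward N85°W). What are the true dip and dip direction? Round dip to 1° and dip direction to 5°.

true dip 26°, dip direction 345°

The two traces are lines in the plane: v₁ = (sin 305°·cos 20°, cos 305°·cos 20°, −sin 20°), v₂ = (sin 275°·cos 9°, cos 275°·cos 9°, −sin 9°).
Cross product v₁ × v₂ gives the pole to the plane: n ∝ (-0.055, 0.216, 0.464).
True dip = arccos(n_z / |n|) = arccos(0.9014) = 25.7°.
Dip direction = atan2(-0.055, 0.216) = 346° (azimuth of n's horizontal projection).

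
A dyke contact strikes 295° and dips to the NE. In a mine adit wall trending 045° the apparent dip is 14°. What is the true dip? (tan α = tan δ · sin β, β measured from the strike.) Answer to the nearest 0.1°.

β = acute angle between strike 295° and section 045° = 70°.
tan(true dip) = tan 14° / sin 70° = 0.2653
true dip = arctan 0.2653 = 14.86°

14.9°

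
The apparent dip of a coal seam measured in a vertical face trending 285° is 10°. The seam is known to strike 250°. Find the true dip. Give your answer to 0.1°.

The section is 35° from the strike.
tan(true dip) = tan 10° / sin 35° = 0.3074
δ = arctan(0.3074) = 17.09°

17.1°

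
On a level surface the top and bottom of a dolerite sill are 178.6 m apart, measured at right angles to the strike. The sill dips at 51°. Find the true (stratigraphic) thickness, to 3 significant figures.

139 m

True thickness t = w · sin(dip) = 178.6 × sin 51°
t = 178.6 × 0.7771 = 138.798 m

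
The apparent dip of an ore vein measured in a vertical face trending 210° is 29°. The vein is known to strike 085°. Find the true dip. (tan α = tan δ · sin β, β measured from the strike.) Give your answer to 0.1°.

34.1°

β = acute angle between strike 085° and section 210° = 55°.
tan(true dip) = tan 29° / sin 55° = 0.6767
true dip = arctan 0.6767 = 34.09°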